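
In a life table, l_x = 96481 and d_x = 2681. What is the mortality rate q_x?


q_x = d_x / l_x
= 2681 / 96481
= 0.0278


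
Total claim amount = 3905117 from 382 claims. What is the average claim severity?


severity = total / number
= 3905117 / 382
= 10222.8194


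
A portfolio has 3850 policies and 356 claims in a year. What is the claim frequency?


frequency = claims / policies
= 356 / 3850
= 0.0925


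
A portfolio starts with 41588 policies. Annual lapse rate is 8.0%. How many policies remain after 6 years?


remaining = initial * (1 - lapse)^years
= 41588 * (1 - 0.08)^6
= 41588 * 0.606355
= 25217.0918


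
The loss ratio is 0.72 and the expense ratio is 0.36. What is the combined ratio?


Combined ratio = loss ratio + expense ratio
= 0.72 + 0.36
= 1.08


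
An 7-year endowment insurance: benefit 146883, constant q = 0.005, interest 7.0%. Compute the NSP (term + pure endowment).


Term component = 3904.3682
Pure endowment = 7_p_x * v^7 * benefit = 0.965521 * 0.62275 * 146883 = 88317.4773
NSP = 92221.8455


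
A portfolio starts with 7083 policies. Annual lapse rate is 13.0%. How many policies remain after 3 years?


remaining = initial * (1 - lapse)^years
= 7083 * (1 - 0.13)^3
= 7083 * 0.658503
= 4664.1767


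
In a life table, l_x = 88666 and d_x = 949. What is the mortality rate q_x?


q_x = d_x / l_x
= 949 / 88666
= 0.0107


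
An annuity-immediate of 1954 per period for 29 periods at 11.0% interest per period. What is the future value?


FV = PMT * ((1+i)^n - 1) / i
= 1954 * ((1.11)^29 - 1) / 0.11
= 1954 * (20.623691 - 1) / 0.11
= 348588.104


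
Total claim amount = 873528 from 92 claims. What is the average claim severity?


severity = total / number
= 873528 / 92
= 9494.8696


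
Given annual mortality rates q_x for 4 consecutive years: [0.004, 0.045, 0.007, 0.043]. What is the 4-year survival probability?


p_k = 1 - q_k for each year
Survival = product of (1 - q_k)
= 0.996 * 0.955 * 0.993 * 0.957
= 0.9039


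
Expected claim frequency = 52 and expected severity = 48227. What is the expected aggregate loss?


E[S] = E[N] * E[X]
= 52 * 48227
= 2.5078e+06


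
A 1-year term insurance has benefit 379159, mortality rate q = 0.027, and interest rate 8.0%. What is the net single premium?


NSP = benefit * q * v
v = 1/(1+i) = 0.925926
NSP = 379159 * 0.027 * 0.925926
= 9478.975


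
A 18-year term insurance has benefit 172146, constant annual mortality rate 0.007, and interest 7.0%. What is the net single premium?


NSP = benefit * sum_{k=0}^{n-1} k_p_x * q * v^(k+1)
With constant q=0.007, v=0.934579
Sum = 0.067207
NSP = 172146 * 0.067207
= 11569.4244


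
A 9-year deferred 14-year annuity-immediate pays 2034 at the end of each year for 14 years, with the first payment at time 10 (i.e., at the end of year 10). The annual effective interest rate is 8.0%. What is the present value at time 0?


PV at time 9 of the 14-year annuity-immediate:
a_n = 2034 * (1-(1+0.08)^(-14))/0.08 = 16768.778
Discount back 9 years to time 0:
PV = 16768.778 * (1+0.08)^(-9)
= 16768.778 * 0.500249
= 8388.5639


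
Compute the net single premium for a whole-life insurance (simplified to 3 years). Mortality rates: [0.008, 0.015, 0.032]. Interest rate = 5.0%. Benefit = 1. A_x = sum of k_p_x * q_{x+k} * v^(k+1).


v = 0.952381
Year 0: k_p_x=1.0, q=0.008, term=0.007619
Year 1: k_p_x=0.992, q=0.015, term=0.013497
Year 2: k_p_x=0.97712, q=0.032, term=0.02701
A_x = 0.0481


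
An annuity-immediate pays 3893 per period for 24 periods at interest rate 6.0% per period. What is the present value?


PV = PMT * (1 - (1+i)^(-n)) / i
= 3893 * (1 - (1+0.06)^(-24)) / 0.06
= 3893 * (1 - 0.246979) / 0.06
= 3893 * 12.550358
= 48858.5419


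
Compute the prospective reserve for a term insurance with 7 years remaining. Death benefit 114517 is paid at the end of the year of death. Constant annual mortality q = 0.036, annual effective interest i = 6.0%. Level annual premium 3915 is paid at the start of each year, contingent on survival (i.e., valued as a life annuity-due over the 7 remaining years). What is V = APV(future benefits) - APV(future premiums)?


v = 1/(1+i) = 0.943396
APV(future benefits) per unit = sum_{k=0}^{6} k_p_x * q * v^(k+1) = 0.182057
APV(future benefits) = 114517 * 0.182057 = 20848.6
Life annuity-due factor ä_{x:7} = sum_{k=0}^{6} k_p_x * v^k = 5.360562
APV(future premiums) = 3915 * 5.360562 = 20986.5991
V = 20848.6 - 20986.5991
= -137.9991


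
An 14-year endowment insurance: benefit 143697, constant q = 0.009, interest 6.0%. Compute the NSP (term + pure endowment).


Term component = 11438.5924
Pure endowment = 14_p_x * v^14 * benefit = 0.881112 * 0.442301 * 143697 = 56001.1249
NSP = 67439.7173


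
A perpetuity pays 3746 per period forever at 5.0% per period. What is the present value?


PV = PMT / i
= 3746 / 0.05
= 74920.0


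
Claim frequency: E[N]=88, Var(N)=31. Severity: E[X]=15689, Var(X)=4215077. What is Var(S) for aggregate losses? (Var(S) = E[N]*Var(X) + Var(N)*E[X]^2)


Var(S) = E[N]*Var(X) + Var(N)*E[X]^2
= 88*4215077 + 31*15689^2
= 370926776 + 7630486351
= 8.0014e+09


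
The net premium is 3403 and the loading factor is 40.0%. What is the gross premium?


Gross = net * (1 + loading)
= 3403 * (1 + 0.4)
= 3403 * 1.4
= 4764.2


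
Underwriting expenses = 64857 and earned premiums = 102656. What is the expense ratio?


Expense ratio = expenses / premiums
= 64857 / 102656
= 0.6318


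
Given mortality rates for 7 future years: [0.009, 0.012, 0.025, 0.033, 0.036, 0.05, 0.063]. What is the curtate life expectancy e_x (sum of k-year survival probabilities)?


e_x = sum_{k=1}^{n} k_p_x
k_p_x values:
  1_p_x = 0.991
  2_p_x = 0.979108
  3_p_x = 0.95463
  4_p_x = 0.923128
  5_p_x = 0.889895
  6_p_x = 0.8454
  7_p_x = 0.79214
e_x = 6.3753


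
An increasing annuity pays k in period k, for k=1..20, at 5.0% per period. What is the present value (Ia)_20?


(Ia)_n = sum_{k=1}^{n} k * v^k, v = 1/(1+i)
v = 0.952381
Sum computed term by term:
(Ia)_20 = 110.9506


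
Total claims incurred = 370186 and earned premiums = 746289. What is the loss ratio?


Loss ratio = claims / premiums
= 370186 / 746289
= 0.496


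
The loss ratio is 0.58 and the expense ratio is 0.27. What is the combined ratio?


Combined ratio = loss ratio + expense ratio
= 0.58 + 0.27
= 0.85


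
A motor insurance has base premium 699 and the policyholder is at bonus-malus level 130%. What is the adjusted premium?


adjusted = base * BM_level / 100
= 699 * 130 / 100
= 699 * 1.3
= 908.7


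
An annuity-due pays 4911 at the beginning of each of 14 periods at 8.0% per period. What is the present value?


PV_due = PMT * (1-(1+i)^(-n))/i * (1+i)
PV_immediate = 40487.4478
PV_due = 40487.4478 * 1.08
= 43726.4436


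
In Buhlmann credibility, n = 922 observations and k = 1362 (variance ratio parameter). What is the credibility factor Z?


Z = n / (n + k)
= 922 / (922 + 1362)
= 922 / 2284
= 0.4037


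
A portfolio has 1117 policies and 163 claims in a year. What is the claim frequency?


frequency = claims / policies
= 163 / 1117
= 0.1459


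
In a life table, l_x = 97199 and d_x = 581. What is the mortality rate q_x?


q_x = d_x / l_x
= 581 / 97199
= 0.006


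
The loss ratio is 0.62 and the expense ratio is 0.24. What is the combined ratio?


Combined ratio = loss ratio + expense ratio
= 0.62 + 0.24
= 0.86


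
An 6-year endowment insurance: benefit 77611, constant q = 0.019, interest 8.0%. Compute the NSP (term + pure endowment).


Term component = 6529.1302
Pure endowment = 6_p_x * v^6 * benefit = 0.89128 * 0.63017 * 77611 = 43590.7951
NSP = 50119.9253


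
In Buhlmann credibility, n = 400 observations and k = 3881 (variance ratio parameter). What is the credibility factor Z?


Z = n / (n + k)
= 400 / (400 + 3881)
= 400 / 4281
= 0.0934


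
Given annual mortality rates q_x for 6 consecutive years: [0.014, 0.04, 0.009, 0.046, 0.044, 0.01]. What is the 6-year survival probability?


p_k = 1 - q_k for each year
Survival = product of (1 - q_k)
= 0.986 * 0.96 * 0.991 * 0.954 * 0.956 * 0.99
= 0.847


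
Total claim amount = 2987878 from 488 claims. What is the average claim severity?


severity = total / number
= 2987878 / 488
= 6122.7008


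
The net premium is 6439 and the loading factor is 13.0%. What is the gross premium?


Gross = net * (1 + loading)
= 6439 * (1 + 0.13)
= 6439 * 1.13
= 7276.07


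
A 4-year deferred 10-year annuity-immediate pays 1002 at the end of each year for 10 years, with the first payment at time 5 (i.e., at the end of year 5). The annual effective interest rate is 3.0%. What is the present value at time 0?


PV at time 4 of the 10-year annuity-immediate:
a_n = 1002 * (1-(1+0.03)^(-10))/0.03 = 8547.2632
Discount back 4 years to time 0:
PV = 8547.2632 * (1+0.03)^(-4)
= 8547.2632 * 0.888487
= 7594.1327


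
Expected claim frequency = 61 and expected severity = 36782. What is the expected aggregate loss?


E[S] = E[N] * E[X]
= 61 * 36782
= 2.2437e+06


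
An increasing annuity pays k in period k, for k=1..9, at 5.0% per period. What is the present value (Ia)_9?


(Ia)_n = sum_{k=1}^{n} k * v^k, v = 1/(1+i)
v = 0.952381
Sum computed term by term:
(Ia)_9 = 33.2347


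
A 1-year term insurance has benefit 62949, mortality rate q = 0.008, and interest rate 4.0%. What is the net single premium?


NSP = benefit * q * v
v = 1/(1+i) = 0.961538
NSP = 62949 * 0.008 * 0.961538
= 484.2231


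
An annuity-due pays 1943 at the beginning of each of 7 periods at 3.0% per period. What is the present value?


PV_due = PMT * (1-(1+i)^(-n))/i * (1+i)
PV_immediate = 12105.4398
PV_due = 12105.4398 * 1.03
= 12468.603


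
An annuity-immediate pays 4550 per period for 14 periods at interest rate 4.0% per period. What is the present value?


PV = PMT * (1 - (1+i)^(-n)) / i
= 4550 * (1 - (1+0.04)^(-14)) / 0.04
= 4550 * (1 - 0.577475) / 0.04
= 4550 * 10.563123
= 48062.2093


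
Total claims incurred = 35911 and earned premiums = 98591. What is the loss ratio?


Loss ratio = claims / premiums
= 35911 / 98591
= 0.3642


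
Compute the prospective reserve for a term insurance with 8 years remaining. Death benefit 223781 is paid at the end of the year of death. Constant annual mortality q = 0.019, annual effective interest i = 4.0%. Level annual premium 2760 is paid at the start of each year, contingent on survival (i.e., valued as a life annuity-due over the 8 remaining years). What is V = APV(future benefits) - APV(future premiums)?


v = 1/(1+i) = 0.961538
APV(future benefits) per unit = sum_{k=0}^{7} k_p_x * q * v^(k+1) = 0.120203
APV(future benefits) = 223781 * 0.120203 = 26899.2223
Life annuity-due factor ä_{x:8} = sum_{k=0}^{7} k_p_x * v^k = 6.579551
APV(future premiums) = 2760 * 6.579551 = 18159.5606
V = 26899.2223 - 18159.5606
= 8739.6618


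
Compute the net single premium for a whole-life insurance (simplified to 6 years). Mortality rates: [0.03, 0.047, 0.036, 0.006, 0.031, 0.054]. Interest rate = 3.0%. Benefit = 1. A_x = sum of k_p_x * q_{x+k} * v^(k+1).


v = 0.970874
Year 0: k_p_x=1.0, q=0.03, term=0.029126
Year 1: k_p_x=0.97, q=0.047, term=0.042973
Year 2: k_p_x=0.92441, q=0.036, term=0.030455
Year 3: k_p_x=0.891131, q=0.006, term=0.004751
Year 4: k_p_x=0.885784, q=0.031, term=0.023687
Year 5: k_p_x=0.858325, q=0.054, term=0.038817
A_x = 0.1698


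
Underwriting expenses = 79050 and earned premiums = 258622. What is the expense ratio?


Expense ratio = expenses / premiums
= 79050 / 258622
= 0.3057


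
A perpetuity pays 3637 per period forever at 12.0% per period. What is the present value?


PV = PMT / i
= 3637 / 0.12
= 30308.3333


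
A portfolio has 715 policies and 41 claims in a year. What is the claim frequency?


frequency = claims / policies
= 41 / 715
= 0.0573


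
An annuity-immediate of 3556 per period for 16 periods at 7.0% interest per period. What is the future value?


FV = PMT * ((1+i)^n - 1) / i
= 3556 * ((1.07)^16 - 1) / 0.07
= 3556 * (2.952164 - 1) / 0.07
= 99169.9184


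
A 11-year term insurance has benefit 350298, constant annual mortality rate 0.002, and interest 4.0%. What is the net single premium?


NSP = benefit * sum_{k=0}^{n-1} k_p_x * q * v^(k+1)
With constant q=0.002, v=0.961538
Sum = 0.01736
NSP = 350298 * 0.01736
= 6081.3033


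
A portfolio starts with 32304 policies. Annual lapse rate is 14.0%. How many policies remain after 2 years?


remaining = initial * (1 - lapse)^years
= 32304 * (1 - 0.14)^2
= 32304 * 0.7396
= 23892.0384


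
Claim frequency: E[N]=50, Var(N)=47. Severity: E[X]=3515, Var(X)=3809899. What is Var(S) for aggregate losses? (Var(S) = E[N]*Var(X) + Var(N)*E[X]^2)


Var(S) = E[N]*Var(X) + Var(N)*E[X]^2
= 50*3809899 + 47*3515^2
= 190494950 + 580695575
= 7.7119e+08


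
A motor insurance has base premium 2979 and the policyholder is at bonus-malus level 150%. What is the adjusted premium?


adjusted = base * BM_level / 100
= 2979 * 150 / 100
= 2979 * 1.5
= 4468.5


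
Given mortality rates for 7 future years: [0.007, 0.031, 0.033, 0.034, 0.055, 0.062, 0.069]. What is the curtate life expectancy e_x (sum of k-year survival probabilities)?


e_x = sum_{k=1}^{n} k_p_x
k_p_x values:
  1_p_x = 0.993
  2_p_x = 0.962217
  3_p_x = 0.930464
  4_p_x = 0.898828
  5_p_x = 0.849393
  6_p_x = 0.79673
  7_p_x = 0.741756
e_x = 6.1724


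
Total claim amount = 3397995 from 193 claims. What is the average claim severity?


severity = total / number
= 3397995 / 193
= 17606.1917


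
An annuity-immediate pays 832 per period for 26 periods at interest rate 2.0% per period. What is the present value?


PV = PMT * (1 - (1+i)^(-n)) / i
= 832 * (1 - (1+0.02)^(-26)) / 0.02
= 832 * (1 - 0.597579) / 0.02
= 832 * 20.121036
= 16740.7018


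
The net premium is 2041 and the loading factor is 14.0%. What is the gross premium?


Gross = net * (1 + loading)
= 2041 * (1 + 0.14)
= 2041 * 1.14
= 2326.74


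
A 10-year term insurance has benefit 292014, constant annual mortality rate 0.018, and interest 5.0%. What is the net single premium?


NSP = benefit * sum_{k=0}^{n-1} k_p_x * q * v^(k+1)
With constant q=0.018, v=0.952381
Sum = 0.129191
NSP = 292014 * 0.129191
= 37725.7185


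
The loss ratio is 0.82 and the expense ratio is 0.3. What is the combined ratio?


Combined ratio = loss ratio + expense ratio
= 0.82 + 0.3
= 1.12


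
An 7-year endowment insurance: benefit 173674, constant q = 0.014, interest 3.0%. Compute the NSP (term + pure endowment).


Term component = 14551.1375
Pure endowment = 7_p_x * v^7 * benefit = 0.906021 * 0.813092 * 173674 = 127941.8536
NSP = 142492.9911


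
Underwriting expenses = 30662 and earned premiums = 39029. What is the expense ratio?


Expense ratio = expenses / premiums
= 30662 / 39029
= 0.7856


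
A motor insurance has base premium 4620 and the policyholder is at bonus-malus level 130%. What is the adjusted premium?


adjusted = base * BM_level / 100
= 4620 * 130 / 100
= 4620 * 1.3
= 6006.0


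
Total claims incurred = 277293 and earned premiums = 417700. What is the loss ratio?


Loss ratio = claims / premiums
= 277293 / 417700
= 0.6639


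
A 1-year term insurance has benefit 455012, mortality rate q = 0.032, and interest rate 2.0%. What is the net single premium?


NSP = benefit * q * v
v = 1/(1+i) = 0.980392
NSP = 455012 * 0.032 * 0.980392
= 14274.8863


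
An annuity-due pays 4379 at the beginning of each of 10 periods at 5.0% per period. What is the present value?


PV_due = PMT * (1-(1+i)^(-n))/i * (1+i)
PV_immediate = 33813.4773
PV_due = 33813.4773 * 1.05
= 35504.1511


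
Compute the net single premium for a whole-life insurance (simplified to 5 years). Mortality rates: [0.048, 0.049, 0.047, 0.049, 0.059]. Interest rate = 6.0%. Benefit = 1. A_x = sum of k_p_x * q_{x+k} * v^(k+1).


v = 0.943396
Year 0: k_p_x=1.0, q=0.048, term=0.045283
Year 1: k_p_x=0.952, q=0.049, term=0.041517
Year 2: k_p_x=0.905352, q=0.047, term=0.035727
Year 3: k_p_x=0.8628, q=0.049, term=0.033488
Year 4: k_p_x=0.820523, q=0.059, term=0.036175
A_x = 0.1922


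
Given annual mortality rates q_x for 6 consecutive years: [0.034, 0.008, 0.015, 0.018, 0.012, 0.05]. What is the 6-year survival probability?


p_k = 1 - q_k for each year
Survival = product of (1 - q_k)
= 0.966 * 0.992 * 0.985 * 0.982 * 0.988 * 0.95
= 0.87


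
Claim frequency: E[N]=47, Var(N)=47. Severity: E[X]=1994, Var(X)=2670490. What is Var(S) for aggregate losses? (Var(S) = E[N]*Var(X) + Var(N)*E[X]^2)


Var(S) = E[N]*Var(X) + Var(N)*E[X]^2
= 47*2670490 + 47*1994^2
= 125513030 + 186873692
= 3.1239e+08


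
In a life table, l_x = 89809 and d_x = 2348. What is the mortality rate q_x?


q_x = d_x / l_x
= 2348 / 89809
= 0.0261


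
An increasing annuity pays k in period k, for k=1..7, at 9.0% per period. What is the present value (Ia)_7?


(Ia)_n = sum_{k=1}^{n} k * v^k, v = 1/(1+i)
v = 0.917431
Sum computed term by term:
(Ia)_7 = 18.4075


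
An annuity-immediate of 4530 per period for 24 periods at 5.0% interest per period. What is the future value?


FV = PMT * ((1+i)^n - 1) / i
= 4530 * ((1.05)^24 - 1) / 0.05
= 4530 * (3.2251 - 1) / 0.05
= 201594.0549


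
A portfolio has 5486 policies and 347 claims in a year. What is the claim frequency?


frequency = claims / policies
= 347 / 5486
= 0.0633


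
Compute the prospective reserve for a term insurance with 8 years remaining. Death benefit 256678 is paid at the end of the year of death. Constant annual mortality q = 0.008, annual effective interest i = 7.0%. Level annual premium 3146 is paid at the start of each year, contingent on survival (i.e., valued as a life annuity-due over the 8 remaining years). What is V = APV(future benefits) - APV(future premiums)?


v = 1/(1+i) = 0.934579
APV(future benefits) per unit = sum_{k=0}^{7} k_p_x * q * v^(k+1) = 0.046586
APV(future benefits) = 256678 * 0.046586 = 11957.5892
Life annuity-due factor ä_{x:8} = sum_{k=0}^{7} k_p_x * v^k = 6.230871
APV(future premiums) = 3146 * 6.230871 = 19602.3207
V = 11957.5892 - 19602.3207
= -7644.7316


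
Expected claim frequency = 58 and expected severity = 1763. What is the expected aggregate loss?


E[S] = E[N] * E[X]
= 58 * 1763
= 102254


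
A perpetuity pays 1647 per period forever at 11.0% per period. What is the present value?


PV = PMT / i
= 1647 / 0.11
= 14972.7273


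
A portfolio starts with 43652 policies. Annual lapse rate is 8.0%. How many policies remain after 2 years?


remaining = initial * (1 - lapse)^years
= 43652 * (1 - 0.08)^2
= 43652 * 0.8464
= 36947.0528


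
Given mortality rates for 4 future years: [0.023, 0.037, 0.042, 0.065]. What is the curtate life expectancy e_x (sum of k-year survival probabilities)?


e_x = sum_{k=1}^{n} k_p_x
k_p_x values:
  1_p_x = 0.977
  2_p_x = 0.940851
  3_p_x = 0.901335
  4_p_x = 0.842748
e_x = 3.6619


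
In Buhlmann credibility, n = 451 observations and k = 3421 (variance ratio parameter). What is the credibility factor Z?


Z = n / (n + k)
= 451 / (451 + 3421)
= 451 / 3872
= 0.1165


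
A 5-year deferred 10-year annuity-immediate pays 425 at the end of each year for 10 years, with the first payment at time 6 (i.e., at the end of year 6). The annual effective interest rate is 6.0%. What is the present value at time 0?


PV at time 5 of the 10-year annuity-immediate:
a_n = 425 * (1-(1+0.06)^(-10))/0.06 = 3128.037
Discount back 5 years to time 0:
PV = 3128.037 * (1+0.06)^(-5)
= 3128.037 * 0.747258
= 2337.4512


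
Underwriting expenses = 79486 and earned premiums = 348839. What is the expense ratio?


Expense ratio = expenses / premiums
= 79486 / 348839
= 0.2279


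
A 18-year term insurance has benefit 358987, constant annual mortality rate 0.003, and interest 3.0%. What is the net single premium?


NSP = benefit * sum_{k=0}^{n-1} k_p_x * q * v^(k+1)
With constant q=0.003, v=0.970874
Sum = 0.040321
NSP = 358987 * 0.040321
= 14474.6383


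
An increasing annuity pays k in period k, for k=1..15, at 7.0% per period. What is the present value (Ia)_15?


(Ia)_n = sum_{k=1}^{n} k * v^k, v = 1/(1+i)
v = 0.934579
Sum computed term by term:
(Ia)_15 = 61.554


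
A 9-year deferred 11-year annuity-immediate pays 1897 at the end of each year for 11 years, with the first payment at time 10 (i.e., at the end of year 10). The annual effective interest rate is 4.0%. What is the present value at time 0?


PV at time 9 of the 11-year annuity-immediate:
a_n = 1897 * (1-(1+0.04)^(-11))/0.04 = 16618.6243
Discount back 9 years to time 0:
PV = 16618.6243 * (1+0.04)^(-9)
= 16618.6243 * 0.702587
= 11676.025


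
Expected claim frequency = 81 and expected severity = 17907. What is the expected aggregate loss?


E[S] = E[N] * E[X]
= 81 * 17907
= 1.4505e+06


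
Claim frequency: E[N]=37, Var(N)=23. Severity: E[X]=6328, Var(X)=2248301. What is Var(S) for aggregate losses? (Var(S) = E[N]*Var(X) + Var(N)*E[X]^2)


Var(S) = E[N]*Var(X) + Var(N)*E[X]^2
= 37*2248301 + 23*6328^2
= 83187137 + 921002432
= 1.0042e+09


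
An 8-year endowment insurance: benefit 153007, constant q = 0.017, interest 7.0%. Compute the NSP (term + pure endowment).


Term component = 14727.4546
Pure endowment = 8_p_x * v^8 * benefit = 0.871823 * 0.582009 * 153007 = 77637.0851
NSP = 92364.5397


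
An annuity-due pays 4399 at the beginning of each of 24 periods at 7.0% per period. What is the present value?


PV_due = PMT * (1-(1+i)^(-n))/i * (1+i)
PV_immediate = 50453.6003
PV_due = 50453.6003 * 1.07
= 53985.3523


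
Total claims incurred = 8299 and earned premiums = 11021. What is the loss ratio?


Loss ratio = claims / premiums
= 8299 / 11021
= 0.753


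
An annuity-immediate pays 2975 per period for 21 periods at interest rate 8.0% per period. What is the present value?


PV = PMT * (1 - (1+i)^(-n)) / i
= 2975 * (1 - (1+0.08)^(-21)) / 0.08
= 2975 * (1 - 0.198656) / 0.08
= 2975 * 10.016803
= 29799.9894


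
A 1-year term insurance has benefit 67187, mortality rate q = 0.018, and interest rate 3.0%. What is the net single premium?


NSP = benefit * q * v
v = 1/(1+i) = 0.970874
NSP = 67187 * 0.018 * 0.970874
= 1174.1417


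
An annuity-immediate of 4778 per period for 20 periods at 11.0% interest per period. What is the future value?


FV = PMT * ((1+i)^n - 1) / i
= 4778 * ((1.11)^20 - 1) / 0.11
= 4778 * (8.062312 - 1) / 0.11
= 306761.132


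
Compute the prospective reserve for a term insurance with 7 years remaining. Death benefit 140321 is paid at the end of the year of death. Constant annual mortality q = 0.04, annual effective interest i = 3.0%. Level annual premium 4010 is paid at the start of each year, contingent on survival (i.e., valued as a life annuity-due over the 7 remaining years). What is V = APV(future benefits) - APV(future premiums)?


v = 1/(1+i) = 0.970874
APV(future benefits) per unit = sum_{k=0}^{6} k_p_x * q * v^(k+1) = 0.222288
APV(future benefits) = 140321 * 0.222288 = 31191.7093
Life annuity-due factor ä_{x:7} = sum_{k=0}^{6} k_p_x * v^k = 5.723922
APV(future premiums) = 4010 * 5.723922 = 22952.9288
V = 31191.7093 - 22952.9288
= 8238.7805


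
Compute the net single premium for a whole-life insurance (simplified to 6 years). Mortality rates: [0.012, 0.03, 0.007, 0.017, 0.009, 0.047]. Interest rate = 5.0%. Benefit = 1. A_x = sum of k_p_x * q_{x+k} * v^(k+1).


v = 0.952381
Year 0: k_p_x=1.0, q=0.012, term=0.011429
Year 1: k_p_x=0.988, q=0.03, term=0.026884
Year 2: k_p_x=0.95836, q=0.007, term=0.005795
Year 3: k_p_x=0.951651, q=0.017, term=0.01331
Year 4: k_p_x=0.935473, q=0.009, term=0.006597
Year 5: k_p_x=0.927054, q=0.047, term=0.032514
A_x = 0.0965


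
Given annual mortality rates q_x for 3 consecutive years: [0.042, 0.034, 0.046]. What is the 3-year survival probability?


p_k = 1 - q_k for each year
Survival = product of (1 - q_k)
= 0.958 * 0.966 * 0.954
= 0.8829


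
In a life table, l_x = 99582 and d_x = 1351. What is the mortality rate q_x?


q_x = d_x / l_x
= 1351 / 99582
= 0.0136


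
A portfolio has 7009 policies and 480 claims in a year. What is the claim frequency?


frequency = claims / policies
= 480 / 7009
= 0.0685


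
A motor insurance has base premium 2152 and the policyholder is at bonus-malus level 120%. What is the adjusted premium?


adjusted = base * BM_level / 100
= 2152 * 120 / 100
= 2152 * 1.2
= 2582.4


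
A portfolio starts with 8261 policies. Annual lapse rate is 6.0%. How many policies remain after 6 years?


remaining = initial * (1 - lapse)^years
= 8261 * (1 - 0.06)^6
= 8261 * 0.68987
= 5699.0143


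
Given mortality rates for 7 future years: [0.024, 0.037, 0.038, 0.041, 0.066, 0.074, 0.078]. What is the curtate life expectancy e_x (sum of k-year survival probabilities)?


e_x = sum_{k=1}^{n} k_p_x
k_p_x values:
  1_p_x = 0.976
  2_p_x = 0.939888
  3_p_x = 0.904172
  4_p_x = 0.867101
  5_p_x = 0.809873
  6_p_x = 0.749942
  7_p_x = 0.691446
e_x = 5.9384


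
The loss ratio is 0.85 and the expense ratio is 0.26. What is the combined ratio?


Combined ratio = loss ratio + expense ratio
= 0.85 + 0.26
= 1.11


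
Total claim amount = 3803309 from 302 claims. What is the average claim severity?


severity = total / number
= 3803309 / 302
= 12593.7384


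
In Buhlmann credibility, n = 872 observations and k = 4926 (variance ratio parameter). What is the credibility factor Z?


Z = n / (n + k)
= 872 / (872 + 4926)
= 872 / 5798
= 0.1504


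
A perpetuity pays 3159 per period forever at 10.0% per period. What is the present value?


PV = PMT / i
= 3159 / 0.1
= 31590.0


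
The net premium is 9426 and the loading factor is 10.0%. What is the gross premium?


Gross = net * (1 + loading)
= 9426 * (1 + 0.1)
= 9426 * 1.1
= 10368.6


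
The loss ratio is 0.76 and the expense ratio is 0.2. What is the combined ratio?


Combined ratio = loss ratio + expense ratio
= 0.76 + 0.2
= 0.96


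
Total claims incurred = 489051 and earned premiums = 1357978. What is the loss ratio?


Loss ratio = claims / premiums
= 489051 / 1357978
= 0.3601


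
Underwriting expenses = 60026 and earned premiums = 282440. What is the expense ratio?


Expense ratio = expenses / premiums
= 60026 / 282440
= 0.2125


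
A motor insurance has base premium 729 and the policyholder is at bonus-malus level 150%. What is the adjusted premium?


adjusted = base * BM_level / 100
= 729 * 150 / 100
= 729 * 1.5
= 1093.5


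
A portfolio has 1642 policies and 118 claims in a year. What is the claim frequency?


frequency = claims / policies
= 118 / 1642
= 0.0719


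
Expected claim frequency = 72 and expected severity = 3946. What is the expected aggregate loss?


E[S] = E[N] * E[X]
= 72 * 3946
= 284112


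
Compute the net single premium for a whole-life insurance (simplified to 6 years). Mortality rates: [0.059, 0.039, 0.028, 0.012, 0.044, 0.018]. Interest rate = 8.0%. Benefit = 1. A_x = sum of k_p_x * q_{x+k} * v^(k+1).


v = 0.925926
Year 0: k_p_x=1.0, q=0.059, term=0.05463
Year 1: k_p_x=0.941, q=0.039, term=0.031463
Year 2: k_p_x=0.904301, q=0.028, term=0.0201
Year 3: k_p_x=0.878981, q=0.012, term=0.007753
Year 4: k_p_x=0.868433, q=0.044, term=0.026006
Year 5: k_p_x=0.830222, q=0.018, term=0.009417
A_x = 0.1494


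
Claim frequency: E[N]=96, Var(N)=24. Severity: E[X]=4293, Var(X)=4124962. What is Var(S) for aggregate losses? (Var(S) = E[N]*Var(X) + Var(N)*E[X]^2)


Var(S) = E[N]*Var(X) + Var(N)*E[X]^2
= 96*4124962 + 24*4293^2
= 395996352 + 442316376
= 8.3831e+08


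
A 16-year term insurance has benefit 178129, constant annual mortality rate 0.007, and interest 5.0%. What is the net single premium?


NSP = benefit * sum_{k=0}^{n-1} k_p_x * q * v^(k+1)
With constant q=0.007, v=0.952381
Sum = 0.072529
NSP = 178129 * 0.072529
= 12919.431


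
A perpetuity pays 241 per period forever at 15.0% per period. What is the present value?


PV = PMT / i
= 241 / 0.15
= 1606.6667


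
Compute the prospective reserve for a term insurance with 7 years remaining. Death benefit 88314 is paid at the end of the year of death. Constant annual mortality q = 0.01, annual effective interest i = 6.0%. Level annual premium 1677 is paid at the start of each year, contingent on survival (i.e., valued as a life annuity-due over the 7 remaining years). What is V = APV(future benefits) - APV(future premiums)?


v = 1/(1+i) = 0.943396
APV(future benefits) per unit = sum_{k=0}^{6} k_p_x * q * v^(k+1) = 0.054303
APV(future benefits) = 88314 * 0.054303 = 4795.7443
Life annuity-due factor ä_{x:7} = sum_{k=0}^{6} k_p_x * v^k = 5.756153
APV(future premiums) = 1677 * 5.756153 = 9653.0685
V = 4795.7443 - 9653.0685
= -4857.3243


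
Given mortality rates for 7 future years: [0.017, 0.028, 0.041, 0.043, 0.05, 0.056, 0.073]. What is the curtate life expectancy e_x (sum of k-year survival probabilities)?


e_x = sum_{k=1}^{n} k_p_x
k_p_x values:
  1_p_x = 0.983
  2_p_x = 0.955476
  3_p_x = 0.916301
  4_p_x = 0.876901
  5_p_x = 0.833055
  6_p_x = 0.786404
  7_p_x = 0.728997
e_x = 6.0801


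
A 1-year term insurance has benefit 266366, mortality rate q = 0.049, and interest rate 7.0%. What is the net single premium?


NSP = benefit * q * v
v = 1/(1+i) = 0.934579
NSP = 266366 * 0.049 * 0.934579
= 12198.0692


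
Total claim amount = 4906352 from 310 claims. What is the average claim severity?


severity = total / number
= 4906352 / 310
= 15826.9419


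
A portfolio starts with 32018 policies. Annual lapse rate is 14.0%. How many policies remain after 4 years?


remaining = initial * (1 - lapse)^years
= 32018 * (1 - 0.14)^4
= 32018 * 0.547008
= 17514.1073


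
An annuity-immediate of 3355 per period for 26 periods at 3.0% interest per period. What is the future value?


FV = PMT * ((1+i)^n - 1) / i
= 3355 * ((1.03)^26 - 1) / 0.03
= 3355 * (2.156591 - 1) / 0.03
= 129345.4568


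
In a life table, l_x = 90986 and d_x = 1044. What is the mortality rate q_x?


q_x = d_x / l_x
= 1044 / 90986
= 0.0115


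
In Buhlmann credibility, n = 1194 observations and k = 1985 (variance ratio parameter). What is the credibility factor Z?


Z = n / (n + k)
= 1194 / (1194 + 1985)
= 1194 / 3179
= 0.3756


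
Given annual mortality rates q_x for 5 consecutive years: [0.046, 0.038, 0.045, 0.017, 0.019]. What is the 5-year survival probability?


p_k = 1 - q_k for each year
Survival = product of (1 - q_k)
= 0.954 * 0.962 * 0.955 * 0.983 * 0.981
= 0.8452


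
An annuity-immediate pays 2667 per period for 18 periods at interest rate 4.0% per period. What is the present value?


PV = PMT * (1 - (1+i)^(-n)) / i
= 2667 * (1 - (1+0.04)^(-18)) / 0.04
= 2667 * (1 - 0.493628) / 0.04
= 2667 * 12.659297
= 33762.345


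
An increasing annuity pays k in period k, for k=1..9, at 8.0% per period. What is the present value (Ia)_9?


(Ia)_n = sum_{k=1}^{n} k * v^k, v = 1/(1+i)
v = 0.925926
Sum computed term by term:
(Ia)_9 = 28.055


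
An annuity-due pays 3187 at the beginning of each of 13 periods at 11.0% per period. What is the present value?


PV_due = PMT * (1-(1+i)^(-n))/i * (1+i)
PV_immediate = 21511.837
PV_due = 21511.837 * 1.11
= 23878.139


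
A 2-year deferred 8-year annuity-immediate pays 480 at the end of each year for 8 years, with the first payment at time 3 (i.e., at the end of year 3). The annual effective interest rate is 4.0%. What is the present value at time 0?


PV at time 2 of the 8-year annuity-immediate:
a_n = 480 * (1-(1+0.04)^(-8))/0.04 = 3231.7175
Discount back 2 years to time 0:
PV = 3231.7175 * (1+0.04)^(-2)
= 3231.7175 * 0.924556
= 2987.9045


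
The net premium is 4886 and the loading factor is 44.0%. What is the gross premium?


Gross = net * (1 + loading)
= 4886 * (1 + 0.44)
= 4886 * 1.44
= 7035.84


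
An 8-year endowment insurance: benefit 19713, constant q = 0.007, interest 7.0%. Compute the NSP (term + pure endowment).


Term component = 806.0753
Pure endowment = 8_p_x * v^8 * benefit = 0.945353 * 0.582009 * 19713 = 10846.172
NSP = 11652.2473


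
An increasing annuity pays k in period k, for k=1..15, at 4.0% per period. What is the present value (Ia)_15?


(Ia)_n = sum_{k=1}^{n} k * v^k, v = 1/(1+i)
v = 0.961538
Sum computed term by term:
(Ia)_15 = 80.8539


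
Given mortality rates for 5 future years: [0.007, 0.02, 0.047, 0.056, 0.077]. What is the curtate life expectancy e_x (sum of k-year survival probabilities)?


e_x = sum_{k=1}^{n} k_p_x
k_p_x values:
  1_p_x = 0.993
  2_p_x = 0.97314
  3_p_x = 0.927402
  4_p_x = 0.875468
  5_p_x = 0.808057
e_x = 4.5771


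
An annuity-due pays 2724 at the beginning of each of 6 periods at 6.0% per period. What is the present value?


PV_due = PMT * (1-(1+i)^(-n))/i * (1+i)
PV_immediate = 13394.7915
PV_due = 13394.7915 * 1.06
= 14198.479


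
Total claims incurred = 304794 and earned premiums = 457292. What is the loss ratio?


Loss ratio = claims / premiums
= 304794 / 457292
= 0.6665


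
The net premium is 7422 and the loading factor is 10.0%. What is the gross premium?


Gross = net * (1 + loading)
= 7422 * (1 + 0.1)
= 7422 * 1.1
= 8164.2


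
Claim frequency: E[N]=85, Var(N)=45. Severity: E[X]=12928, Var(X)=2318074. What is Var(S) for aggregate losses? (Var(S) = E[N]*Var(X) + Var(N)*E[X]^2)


Var(S) = E[N]*Var(X) + Var(N)*E[X]^2
= 85*2318074 + 45*12928^2
= 197036290 + 7520993280
= 7.7180e+09


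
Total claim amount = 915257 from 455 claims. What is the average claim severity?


severity = total / number
= 915257 / 455
= 2011.5538


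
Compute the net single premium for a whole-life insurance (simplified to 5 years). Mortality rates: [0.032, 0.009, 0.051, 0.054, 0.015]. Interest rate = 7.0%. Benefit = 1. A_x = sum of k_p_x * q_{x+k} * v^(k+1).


v = 0.934579
Year 0: k_p_x=1.0, q=0.032, term=0.029907
Year 1: k_p_x=0.968, q=0.009, term=0.007609
Year 2: k_p_x=0.959288, q=0.051, term=0.039936
Year 3: k_p_x=0.910364, q=0.054, term=0.037504
Year 4: k_p_x=0.861205, q=0.015, term=0.00921
A_x = 0.1242


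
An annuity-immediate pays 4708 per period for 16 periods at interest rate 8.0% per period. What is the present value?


PV = PMT * (1 - (1+i)^(-n)) / i
= 4708 * (1 - (1+0.08)^(-16)) / 0.08
= 4708 * (1 - 0.29189) / 0.08
= 4708 * 8.851369
= 41672.246


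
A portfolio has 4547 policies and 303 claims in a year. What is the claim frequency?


frequency = claims / policies
= 303 / 4547
= 0.0666


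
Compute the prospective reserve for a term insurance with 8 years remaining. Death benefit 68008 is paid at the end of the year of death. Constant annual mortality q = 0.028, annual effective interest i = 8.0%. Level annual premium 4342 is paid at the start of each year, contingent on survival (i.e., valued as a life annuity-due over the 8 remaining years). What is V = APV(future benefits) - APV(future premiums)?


v = 1/(1+i) = 0.925926
APV(future benefits) per unit = sum_{k=0}^{7} k_p_x * q * v^(k+1) = 0.147657
APV(future benefits) = 68008 * 0.147657 = 10041.8334
Life annuity-due factor ä_{x:8} = sum_{k=0}^{7} k_p_x * v^k = 5.695328
APV(future premiums) = 4342 * 5.695328 = 24729.1137
V = 10041.8334 - 24729.1137
= -14687.2803


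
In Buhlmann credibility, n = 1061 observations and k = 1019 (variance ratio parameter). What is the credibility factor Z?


Z = n / (n + k)
= 1061 / (1061 + 1019)
= 1061 / 2080
= 0.5101


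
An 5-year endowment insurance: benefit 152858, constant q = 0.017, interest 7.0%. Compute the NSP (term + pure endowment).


Term component = 10322.4154
Pure endowment = 5_p_x * v^5 * benefit = 0.917841 * 0.712986 * 152858 = 100031.5213
NSP = 110353.9367


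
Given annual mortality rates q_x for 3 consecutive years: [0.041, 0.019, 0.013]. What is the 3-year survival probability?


p_k = 1 - q_k for each year
Survival = product of (1 - q_k)
= 0.959 * 0.981 * 0.987
= 0.9285


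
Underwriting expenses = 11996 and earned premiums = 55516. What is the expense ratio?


Expense ratio = expenses / premiums
= 11996 / 55516
= 0.2161


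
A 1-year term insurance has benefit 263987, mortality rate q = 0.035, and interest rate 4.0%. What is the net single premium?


NSP = benefit * q * v
v = 1/(1+i) = 0.961538
NSP = 263987 * 0.035 * 0.961538
= 8884.1779


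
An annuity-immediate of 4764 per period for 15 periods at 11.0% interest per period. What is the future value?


FV = PMT * ((1+i)^n - 1) / i
= 4764 * ((1.11)^15 - 1) / 0.11
= 4764 * (4.784589 - 1) / 0.11
= 163907.1302


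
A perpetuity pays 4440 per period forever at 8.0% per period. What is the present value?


PV = PMT / i
= 4440 / 0.08
= 55500.0


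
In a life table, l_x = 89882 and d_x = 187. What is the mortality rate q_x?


q_x = d_x / l_x
= 187 / 89882
= 0.0021


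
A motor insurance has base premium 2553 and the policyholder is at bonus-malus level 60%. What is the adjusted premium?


adjusted = base * BM_level / 100
= 2553 * 60 / 100
= 2553 * 0.6
= 1531.8


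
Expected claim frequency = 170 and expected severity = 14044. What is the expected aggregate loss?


E[S] = E[N] * E[X]
= 170 * 14044
= 2.3875e+06


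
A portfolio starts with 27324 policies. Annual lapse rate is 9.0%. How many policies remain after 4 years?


remaining = initial * (1 - lapse)^years
= 27324 * (1 - 0.09)^4
= 27324 * 0.68575
= 18737.4223


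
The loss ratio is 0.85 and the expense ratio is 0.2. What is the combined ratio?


Combined ratio = loss ratio + expense ratio
= 0.85 + 0.2
= 1.05


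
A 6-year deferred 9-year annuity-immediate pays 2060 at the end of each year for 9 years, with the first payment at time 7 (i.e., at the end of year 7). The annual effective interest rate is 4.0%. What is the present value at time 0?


PV at time 6 of the 9-year annuity-immediate:
a_n = 2060 * (1-(1+0.04)^(-9))/0.04 = 15316.7831
Discount back 6 years to time 0:
PV = 15316.7831 * (1+0.04)^(-6)
= 15316.7831 * 0.790315
= 12105.0762


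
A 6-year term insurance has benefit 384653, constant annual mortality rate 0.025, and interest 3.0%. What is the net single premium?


NSP = benefit * sum_{k=0}^{n-1} k_p_x * q * v^(k+1)
With constant q=0.025, v=0.970874
Sum = 0.12752
NSP = 384653 * 0.12752
= 49050.9195


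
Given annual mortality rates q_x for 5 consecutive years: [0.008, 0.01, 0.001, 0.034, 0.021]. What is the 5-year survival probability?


p_k = 1 - q_k for each year
Survival = product of (1 - q_k)
= 0.992 * 0.99 * 0.999 * 0.966 * 0.979
= 0.9278


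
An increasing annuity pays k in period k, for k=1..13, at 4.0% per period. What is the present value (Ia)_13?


(Ia)_n = sum_{k=1}^{n} k * v^k, v = 1/(1+i)
v = 0.961538
Sum computed term by term:
(Ia)_13 = 64.4403


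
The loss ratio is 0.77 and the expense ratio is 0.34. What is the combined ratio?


Combined ratio = loss ratio + expense ratio
= 0.77 + 0.34
= 1.11


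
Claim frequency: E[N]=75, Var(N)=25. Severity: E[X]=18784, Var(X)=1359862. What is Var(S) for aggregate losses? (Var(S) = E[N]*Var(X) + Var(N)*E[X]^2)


Var(S) = E[N]*Var(X) + Var(N)*E[X]^2
= 75*1359862 + 25*18784^2
= 101989650 + 8820966400
= 8.9230e+09


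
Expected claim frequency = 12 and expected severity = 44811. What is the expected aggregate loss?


E[S] = E[N] * E[X]
= 12 * 44811
= 537732


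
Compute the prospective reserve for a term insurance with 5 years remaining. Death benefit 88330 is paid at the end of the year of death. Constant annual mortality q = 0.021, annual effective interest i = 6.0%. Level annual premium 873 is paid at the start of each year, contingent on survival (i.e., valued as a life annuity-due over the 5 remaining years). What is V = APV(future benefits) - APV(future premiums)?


v = 1/(1+i) = 0.943396
APV(future benefits) per unit = sum_{k=0}^{4} k_p_x * q * v^(k+1) = 0.085031
APV(future benefits) = 88330 * 0.085031 = 7510.7949
Life annuity-due factor ä_{x:5} = sum_{k=0}^{4} k_p_x * v^k = 4.292045
APV(future premiums) = 873 * 4.292045 = 3746.9551
V = 7510.7949 - 3746.9551
= 3763.8398
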